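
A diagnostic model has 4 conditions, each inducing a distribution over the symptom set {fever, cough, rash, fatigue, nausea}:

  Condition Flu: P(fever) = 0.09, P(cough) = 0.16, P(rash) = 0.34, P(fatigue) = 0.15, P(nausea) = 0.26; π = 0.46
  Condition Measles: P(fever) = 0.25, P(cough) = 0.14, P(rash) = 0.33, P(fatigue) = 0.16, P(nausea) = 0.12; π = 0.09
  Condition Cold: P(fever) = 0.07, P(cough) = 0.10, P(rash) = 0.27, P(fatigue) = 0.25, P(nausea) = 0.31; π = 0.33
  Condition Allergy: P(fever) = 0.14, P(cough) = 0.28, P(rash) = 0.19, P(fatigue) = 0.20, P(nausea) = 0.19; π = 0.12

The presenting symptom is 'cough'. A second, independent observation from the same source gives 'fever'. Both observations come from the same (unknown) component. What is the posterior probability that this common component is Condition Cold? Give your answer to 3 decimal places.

By Bayes' theorem, P(k | x) = π_k f_k(x) / Σ_j π_j f_j(x).
Since both observations come from the same component, the likelihood for component k is f_k(x₁)·f_k(x₂).
  p_Flu = [P(cough | comp) = 0.16] × [0.09] = 0.0144
  p_Measles = [P(cough | comp) = 0.14] × [0.25] = 0.035
  p_Cold = [P(cough | comp) = 0.10] × [0.07] = 0.007
  p_Allergy = [P(cough | comp) = 0.28] × [0.14] = 0.0392
Multiply by the mixture weights:
  π_Flu·p_Flu = 0.46 × 0.0144 = 0.006624
  π_Measles·p_Measles = 0.09 × 0.035 = 0.00315
  π_Cold·p_Cold = 0.33 × 0.007 = 0.00231
  π_Allergy·p_Allergy = 0.12 × 0.0392 = 0.004704
Sum: 0.006624 + 0.00315 + 0.00231 + 0.004704 = 0.016788
P(Condition Cold | x₁,x₂) ≈ 0.138

0.138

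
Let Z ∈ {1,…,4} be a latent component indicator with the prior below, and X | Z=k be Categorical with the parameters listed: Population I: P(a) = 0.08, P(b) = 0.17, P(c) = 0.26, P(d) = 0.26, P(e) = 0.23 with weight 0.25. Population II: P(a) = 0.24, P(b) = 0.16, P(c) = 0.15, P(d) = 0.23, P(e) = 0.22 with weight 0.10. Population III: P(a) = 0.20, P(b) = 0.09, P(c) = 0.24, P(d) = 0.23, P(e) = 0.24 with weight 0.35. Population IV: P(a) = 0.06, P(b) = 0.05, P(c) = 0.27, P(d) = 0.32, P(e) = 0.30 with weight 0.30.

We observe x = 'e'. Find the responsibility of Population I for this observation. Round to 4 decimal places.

0.2268

By Bayes' theorem, P(k | x) = w_k f_k(x) / Σ_j w_j f_j(x).
Component likelihoods at x = 'e':
  L_I = 0.23
  L_II = 0.22
  L_III = 0.24
  L_IV = 0.3
Prior × likelihood for each component:
  w_I·L_I = 0.25 × 0.23 = 0.0575
  w_II·L_II = 0.10 × 0.22 = 0.022
  w_III·L_III = 0.35 × 0.24 = 0.084
  w_IV·L_IV = 0.30 × 0.3 = 0.09
Evidence: 0.0575 + 0.022 + 0.084 + 0.09 = 0.2535
P(Population I | the observation) ≈ 0.2268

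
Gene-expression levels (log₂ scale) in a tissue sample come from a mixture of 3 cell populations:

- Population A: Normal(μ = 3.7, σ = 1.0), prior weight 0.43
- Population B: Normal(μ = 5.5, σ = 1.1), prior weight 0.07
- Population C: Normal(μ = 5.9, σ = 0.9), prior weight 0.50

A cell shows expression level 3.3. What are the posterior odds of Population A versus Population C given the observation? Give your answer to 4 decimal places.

Since P(k|x) ∝ π_k f_k(x), the posterior odds are π_i f_i(x) / (π_j f_j(x)).
Evaluate each component's likelihood at the observed value:
  f_A = 0.36827
  f_B = 0.0490827
  f_C = 0.00683009
0.158356 / 0.00341504 ≈ 46.3702

46.3702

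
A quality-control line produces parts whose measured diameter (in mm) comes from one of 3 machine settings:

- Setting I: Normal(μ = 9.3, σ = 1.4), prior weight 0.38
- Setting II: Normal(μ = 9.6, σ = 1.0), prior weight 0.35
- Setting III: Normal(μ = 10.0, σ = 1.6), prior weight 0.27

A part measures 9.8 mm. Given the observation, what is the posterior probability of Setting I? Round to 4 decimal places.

0.3328

Apply Bayes' rule: the posterior for each component is proportional to its prior times its likelihood at x.
Component likelihoods at x = 9.8 mm:
  L_I = (1/(1.4·√(2π)))·exp(−(9.8−9.3)²/(2·1.4²)) = 0.284959·exp(-0.06378) = 0.267353
  L_II = (1/(1.0·√(2π)))·exp(−(9.8−9.6)²/(2·1.0²)) = 0.398942·exp(-0.02000) = 0.391043
  L_III = (1/(1.6·√(2π)))·exp(−(9.8−10.0)²/(2·1.6²)) = 0.249339·exp(-0.00781) = 0.247399
Unnormalised posteriors:
  P(Z=I)·L_I = 0.38 × 0.267353 = 0.101594
  P(Z=II)·L_II = 0.35 × 0.391043 = 0.136865
  P(Z=III)·L_III = 0.27 × 0.247399 = 0.0667976
Normaliser: 0.101594 + 0.136865 + 0.0667976 = 0.305257
P(Setting I | the observation) ≈ 0.3328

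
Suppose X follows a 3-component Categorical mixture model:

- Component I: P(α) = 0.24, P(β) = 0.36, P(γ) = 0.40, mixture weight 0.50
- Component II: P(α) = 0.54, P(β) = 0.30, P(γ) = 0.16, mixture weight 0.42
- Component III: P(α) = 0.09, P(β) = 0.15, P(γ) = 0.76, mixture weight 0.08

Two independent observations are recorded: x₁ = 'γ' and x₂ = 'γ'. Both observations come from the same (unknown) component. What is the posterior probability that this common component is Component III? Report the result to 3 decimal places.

0.337

P(component k | x) = π_k·f_k(x) / marginal(x), where marginal(x) = Σ_j π_j·f_j(x).
Since both observations come from the same component, the likelihood for component k is f_k(x₁)·f_k(x₂).
  p_I = [0.4] × [0.4] = 0.16
  p_II = [0.16] × [0.16] = 0.0256
  p_III = [0.76] × [0.76] = 0.5776
Unnormalised posteriors:
  π_I·p_I = 0.50 × 0.16 = 0.08
  π_II·p_II = 0.42 × 0.0256 = 0.010752
  π_III·p_III = 0.08 × 0.5776 = 0.046208
Normaliser: 0.08 + 0.010752 + 0.046208 = 0.13696
So the posterior for Component III is 0.046208 / 0.13696 ≈ 0.337.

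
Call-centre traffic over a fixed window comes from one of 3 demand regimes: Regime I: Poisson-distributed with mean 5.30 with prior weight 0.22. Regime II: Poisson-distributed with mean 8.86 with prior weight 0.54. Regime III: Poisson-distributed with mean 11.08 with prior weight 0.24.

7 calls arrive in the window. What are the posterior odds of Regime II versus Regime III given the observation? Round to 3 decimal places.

Posterior odds = (w_i f_i(x)) / (w_j f_j(x)); the normalising sum cancels.
Component likelihoods at x = 7 calls:
  p_I = e^(−5.30)·5.30^7/7! = 0.116343
  p_II = e^(−8.86)·8.86^7/7! = 0.120714
  p_III = e^(−11.08)·11.08^7/7! = 0.0627141
Posterior odds = (w_II·p_II) / (w_III·p_III) = (0.54·0.120714) / (0.24·0.0627141) = 0.0651854 / 0.0150514 ≈ 4.331

4.331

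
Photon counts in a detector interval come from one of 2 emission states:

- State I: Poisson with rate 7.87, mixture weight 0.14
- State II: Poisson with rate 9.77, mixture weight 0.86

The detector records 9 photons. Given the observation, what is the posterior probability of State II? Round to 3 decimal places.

The responsibility of component k is π_k f_k(x) divided by Σ_j π_j f_j(x).
Evaluate each component's likelihood at the observed value:
  f_I = 0.12193
  f_II = 0.127712
Unnormalised posteriors:
  π_I·f_I = 0.14 × 0.12193 = 0.0170703
  π_II·f_II = 0.86 × 0.127712 = 0.109832
Denominator: 0.0170703 + 0.109832 = 0.126902
Responsibility of State II: 0.109832 / 0.126902 ≈ 0.865

0.865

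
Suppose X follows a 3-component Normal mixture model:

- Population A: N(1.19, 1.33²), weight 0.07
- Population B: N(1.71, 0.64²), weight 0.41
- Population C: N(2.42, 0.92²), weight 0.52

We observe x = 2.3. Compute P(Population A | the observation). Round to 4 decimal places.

P(component k | x) = P(Z=k)·f_k(x) / marginal(x), where marginal(x) = Σ_j P(Z=j)·f_j(x).
Component likelihoods at x = 2.3:
  p_A = (1/(1.33·√(2π)))·exp(−(2.3−1.19)²/(2·1.33²)) = 0.299957·exp(-0.34827) = 0.211742
  p_B = (1/(0.64·√(2π)))·exp(−(2.3−1.71)²/(2·0.64²)) = 0.623347·exp(-0.42493) = 0.407555
  p_C = (1/(0.92·√(2π)))·exp(−(2.3−2.42)²/(2·0.92²)) = 0.433633·exp(-0.00851) = 0.42996
Prior × likelihood for each component:
  P(Z=A)·p_A = 0.07 × 0.211742 = 0.014822
  P(Z=B)·p_B = 0.41 × 0.407555 = 0.167098
  P(Z=C)·p_C = 0.52 × 0.42996 = 0.223579
Denominator: 0.014822 + 0.167098 + 0.223579 = 0.405499
P(Population A | 2.3) ≈ 0.0366

0.0366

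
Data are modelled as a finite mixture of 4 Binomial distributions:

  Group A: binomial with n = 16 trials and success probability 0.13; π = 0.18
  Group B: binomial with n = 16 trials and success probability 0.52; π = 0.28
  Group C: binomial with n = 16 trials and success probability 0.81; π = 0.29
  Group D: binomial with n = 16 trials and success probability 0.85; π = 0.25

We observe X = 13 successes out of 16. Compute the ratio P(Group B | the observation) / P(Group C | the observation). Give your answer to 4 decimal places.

Only the two components matter; the odds are (π_i f_i(x)) / (π_j f_j(x)).
Component likelihoods at x = 13 successes out of 16:
  L_A = C(16,13)·0.13^13·0.87^3 = 560·3.02875e-12·0.658503 = 1.11689e-09
  L_B = C(16,13)·0.52^13·0.48^3 = 560·0.000203256·0.110592 = 0.012588
  L_C = C(16,13)·0.81^13·0.19^3 = 560·0.0646108·0.006859 = 0.248173
  L_D = C(16,13)·0.85^13·0.15^3 = 560·0.120905·0.003375 = 0.228511
0.00352463 / 0.0719701 ≈ 0.0490

0.0490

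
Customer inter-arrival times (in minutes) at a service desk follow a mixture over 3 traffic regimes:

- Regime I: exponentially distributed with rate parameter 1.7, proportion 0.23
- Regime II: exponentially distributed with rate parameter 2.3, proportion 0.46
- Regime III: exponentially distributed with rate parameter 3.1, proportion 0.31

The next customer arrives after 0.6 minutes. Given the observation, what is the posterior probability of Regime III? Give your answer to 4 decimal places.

0.2687

Apply Bayes' rule: the posterior for each component is proportional to its prior times its likelihood at x.
Evaluate each component's likelihood at the observed value:
  p_I = 1.7·e^(−1.7·0.6) = 1.7·e^(−1.0200) = 0.613011
  p_II = 2.3·e^(−2.3·0.6) = 2.3·e^(−1.3800) = 0.578631
  p_III = 3.1·e^(−3.1·0.6) = 3.1·e^(−1.8600) = 0.482585
Prior × likelihood for each component:
  P(Z=I)·p_I = 0.23 × 0.613011 = 0.140993
  P(Z=II)·p_II = 0.46 × 0.578631 = 0.26617
  P(Z=III)·p_III = 0.31 × 0.482585 = 0.149601
Marginal: 0.140993 + 0.26617 + 0.149601 = 0.556764
P(Regime III | 0.6 minutes) ≈ 0.2687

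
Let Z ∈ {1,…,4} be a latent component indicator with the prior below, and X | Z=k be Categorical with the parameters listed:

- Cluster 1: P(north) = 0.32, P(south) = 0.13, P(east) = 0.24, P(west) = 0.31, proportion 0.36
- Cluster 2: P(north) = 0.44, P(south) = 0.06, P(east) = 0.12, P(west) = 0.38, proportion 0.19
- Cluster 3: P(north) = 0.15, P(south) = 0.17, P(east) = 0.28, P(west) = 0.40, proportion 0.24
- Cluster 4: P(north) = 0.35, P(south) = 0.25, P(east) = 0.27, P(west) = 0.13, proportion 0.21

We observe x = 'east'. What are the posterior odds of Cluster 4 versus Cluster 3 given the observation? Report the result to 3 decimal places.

0.844

Only the two components matter; the odds are (P(Z=i) f_i(x)) / (P(Z=j) f_j(x)).
Evaluate each component's likelihood at the observed value:
  p_1 = P(east | comp) = 0.24
  p_2 = P(east | comp) = 0.12
  p_3 = P(east | comp) = 0.28
  p_4 = P(east | comp) = 0.27
0.0567 / 0.0672 ≈ 0.844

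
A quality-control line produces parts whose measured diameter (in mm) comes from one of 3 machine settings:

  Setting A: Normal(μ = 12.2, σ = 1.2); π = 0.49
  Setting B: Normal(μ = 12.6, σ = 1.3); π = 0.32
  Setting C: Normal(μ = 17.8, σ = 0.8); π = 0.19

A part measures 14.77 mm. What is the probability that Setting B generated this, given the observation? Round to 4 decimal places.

0.5962

Apply Bayes' rule: the posterior for each component is proportional to its prior times its likelihood at x.
Normal densities:
  p_A = 0.033553
  p_B = 0.0761943
  p_C = 0.000382656
Multiply by the mixture weights:
  π_A·p_A = 0.49 × 0.033553 = 0.016441
  π_B·p_B = 0.32 × 0.0761943 = 0.0243822
  π_C·p_C = 0.19 × 0.000382656 = 7.27047e-05
Sum: 0.016441 + 0.0243822 + 7.27047e-05 = 0.0408959
P(Setting B | the observation) ≈ 0.5962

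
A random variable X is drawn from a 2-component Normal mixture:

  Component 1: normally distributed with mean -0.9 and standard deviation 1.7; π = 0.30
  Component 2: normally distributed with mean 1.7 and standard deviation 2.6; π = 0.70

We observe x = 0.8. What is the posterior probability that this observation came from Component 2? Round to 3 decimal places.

0.703

P(component k | x) = π_k·f_k(x) / marginal(x), where marginal(x) = Σ_j π_j·f_j(x).
Normal densities:
  p_1 = (1/(1.7·√(2π)))·exp(−(0.8−-0.9)²/(2·1.7²)) = 0.234672·exp(-0.50000) = 0.142336
  p_2 = (1/(2.6·√(2π)))·exp(−(0.8−1.7)²/(2·2.6²)) = 0.153439·exp(-0.05991) = 0.144517
Unnormalised posteriors:
  π_1·p_1 = 0.30 × 0.142336 = 0.0427007
  π_2·p_2 = 0.70 × 0.144517 = 0.101162
Normaliser: 0.0427007 + 0.101162 = 0.143862
P(Component 2 | data) = 0.101162 / 0.143862 ≈ 0.703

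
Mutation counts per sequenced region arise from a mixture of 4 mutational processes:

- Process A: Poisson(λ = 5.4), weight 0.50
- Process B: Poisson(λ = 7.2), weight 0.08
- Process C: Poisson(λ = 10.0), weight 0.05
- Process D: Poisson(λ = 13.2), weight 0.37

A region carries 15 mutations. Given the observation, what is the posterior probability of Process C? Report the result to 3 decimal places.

0.048

The responsibility of component k is P(Z=k) f_k(x) divided by Σ_j P(Z=j) f_j(x).
Component likelihoods at x = 15 mutations:
  p_A = 0.000334362
  p_B = 0.00413588
  p_C = 0.0347181
  p_D = 0.0910798
Multiply by the mixture weights:
  P(Z=A)·p_A = 0.50 × 0.000334362 = 0.000167181
  P(Z=B)·p_B = 0.08 × 0.00413588 = 0.00033087
  P(Z=C)·p_C = 0.05 × 0.0347181 = 0.0017359
  P(Z=D)·p_D = 0.37 × 0.0910798 = 0.0336995
Normaliser: 0.000167181 + 0.00033087 + 0.0017359 + 0.0336995 = 0.0359335
So the posterior for Process C is 0.0017359 / 0.0359335 ≈ 0.048.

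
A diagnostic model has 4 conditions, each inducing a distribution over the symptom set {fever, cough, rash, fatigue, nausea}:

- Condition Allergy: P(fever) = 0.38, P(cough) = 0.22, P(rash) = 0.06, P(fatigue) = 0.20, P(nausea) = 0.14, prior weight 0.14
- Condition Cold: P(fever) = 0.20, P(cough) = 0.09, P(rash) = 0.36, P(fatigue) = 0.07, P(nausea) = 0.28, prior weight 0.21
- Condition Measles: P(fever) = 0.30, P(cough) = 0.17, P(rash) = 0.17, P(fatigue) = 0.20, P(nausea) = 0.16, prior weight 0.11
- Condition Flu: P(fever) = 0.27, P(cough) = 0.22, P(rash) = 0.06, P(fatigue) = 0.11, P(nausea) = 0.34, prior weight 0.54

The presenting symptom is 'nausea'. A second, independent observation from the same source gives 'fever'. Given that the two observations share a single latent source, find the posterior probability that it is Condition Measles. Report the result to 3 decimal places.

0.071

By Bayes' theorem, P(k | x) = π_k f_k(x) / Σ_j π_j f_j(x).
Since both observations come from the same component, the likelihood for component k is f_k(x₁)·f_k(x₂).
  f_Allergy = [0.14] × [0.38] = 0.0532
  f_Cold = [0.28] × [0.2] = 0.056
  f_Measles = [0.16] × [0.3] = 0.048
  f_Flu = [0.34] × [0.27] = 0.0918
Weight by the priors:
  π_Allergy·f_Allergy = 0.14 × 0.0532 = 0.007448
  π_Cold·f_Cold = 0.21 × 0.056 = 0.01176
  π_Measles·f_Measles = 0.11 × 0.048 = 0.00528
  π_Flu·f_Flu = 0.54 × 0.0918 = 0.049572
Evidence: 0.007448 + 0.01176 + 0.00528 + 0.049572 = 0.07406
So the posterior for Condition Measles is 0.00528 / 0.07406 ≈ 0.071.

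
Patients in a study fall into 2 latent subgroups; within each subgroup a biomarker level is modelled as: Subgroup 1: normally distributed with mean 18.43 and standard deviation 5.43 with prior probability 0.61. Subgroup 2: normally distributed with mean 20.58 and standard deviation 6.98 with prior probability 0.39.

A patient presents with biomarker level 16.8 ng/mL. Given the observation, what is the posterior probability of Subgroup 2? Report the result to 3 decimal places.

Posterior ∝ prior × likelihood, so P(k | x) ∝ π_k f_k(x); normalise over all components.
Normal densities:
  L_1 = (1/(5.43·√(2π)))·exp(−(16.8−18.43)²/(2·5.43²)) = 0.073470·exp(-0.04506) = 0.0702333
  L_2 = (1/(6.98·√(2π)))·exp(−(16.8−20.58)²/(2·6.98²)) = 0.057155·exp(-0.14664) = 0.0493595
Prior × likelihood for each component:
  π_1·L_1 = 0.61 × 0.0702333 = 0.0428423
  π_2·L_2 = 0.39 × 0.0493595 = 0.0192502
Denominator: 0.0428423 + 0.0192502 = 0.0620925
P(Subgroup 2 | 16.8 ng/mL) ≈ 0.310

0.310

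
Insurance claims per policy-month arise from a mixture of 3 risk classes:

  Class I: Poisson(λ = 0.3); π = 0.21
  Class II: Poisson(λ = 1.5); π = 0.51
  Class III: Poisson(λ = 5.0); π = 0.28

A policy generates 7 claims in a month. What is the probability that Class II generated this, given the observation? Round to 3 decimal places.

By Bayes' theorem, P(k | x) = w_k f_k(x) / Σ_j w_j f_j(x).
Poisson probabilities:
  L_I = e^(−0.3)·0.3^7/7! = 3.21462e-08
  L_II = e^(−1.5)·1.5^7/7! = 0.000756426
  L_III = e^(−5.0)·5.0^7/7! = 0.104445
Unnormalised posteriors:
  w_I·L_I = 0.21 × 3.21462e-08 = 6.75071e-09
  w_II·L_II = 0.51 × 0.000756426 = 0.000385777
  w_III·L_III = 0.28 × 0.104445 = 0.0292446
Sum: 6.75071e-09 + 0.000385777 + 0.0292446 = 0.0296303
Responsibility of Class II: 0.000385777 / 0.0296303 ≈ 0.013

0.013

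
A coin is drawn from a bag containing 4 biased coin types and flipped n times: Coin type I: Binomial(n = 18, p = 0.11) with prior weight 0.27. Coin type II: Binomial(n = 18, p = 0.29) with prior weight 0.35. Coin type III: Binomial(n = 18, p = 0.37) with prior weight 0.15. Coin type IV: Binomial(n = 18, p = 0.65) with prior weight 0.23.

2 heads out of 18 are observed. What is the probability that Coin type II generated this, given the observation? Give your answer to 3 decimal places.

0.191

Apply Bayes' rule: the posterior for each component is proportional to its prior times its likelihood at x.
Binomial probabilities:
  f_I = C(18,2)·0.11^2·0.89^16 = 153·0.0121·0.154967 = 0.286891
  f_II = C(18,2)·0.29^2·0.71^16 = 153·0.0841·0.00416998 = 0.0536563
  f_III = C(18,2)·0.37^2·0.63^16 = 153·0.1369·0.000615813 = 0.0128986
  f_IV = C(18,2)·0.65^2·0.35^16 = 153·0.4225·5.07094e-08 = 3.27798e-06
Prior × likelihood for each component:
  w_I·f_I = 0.27 × 0.286891 = 0.0774606
  w_II·f_II = 0.35 × 0.0536563 = 0.0187797
  w_III·f_III = 0.15 × 0.0128986 = 0.00193479
  w_IV·f_IV = 0.23 × 3.27798e-06 = 7.53936e-07
Denominator: 0.0774606 + 0.0187797 + 0.00193479 + 7.53936e-07 = 0.0981758
P(Coin type II | the observation) ≈ 0.191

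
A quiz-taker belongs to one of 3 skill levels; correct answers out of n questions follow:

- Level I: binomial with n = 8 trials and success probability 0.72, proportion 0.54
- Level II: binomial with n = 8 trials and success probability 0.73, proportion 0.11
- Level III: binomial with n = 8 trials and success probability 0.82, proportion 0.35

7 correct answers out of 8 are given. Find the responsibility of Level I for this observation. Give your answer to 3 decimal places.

0.444

Posterior ∝ prior × likelihood, so P(k | x) ∝ w_k f_k(x); normalise over all components.
Evaluate each component's likelihood at the observed value:
  L_I = 0.224686
  L_II = 0.238624
  L_III = 0.358971
Weight by the priors:
  w_I·L_I = 0.54 × 0.224686 = 0.12133
  w_II·L_II = 0.11 × 0.238624 = 0.0262486
  w_III·L_III = 0.35 × 0.358971 = 0.12564
Denominator: 0.12133 + 0.0262486 + 0.12564 = 0.273219
P(Level I | x) ≈ 0.444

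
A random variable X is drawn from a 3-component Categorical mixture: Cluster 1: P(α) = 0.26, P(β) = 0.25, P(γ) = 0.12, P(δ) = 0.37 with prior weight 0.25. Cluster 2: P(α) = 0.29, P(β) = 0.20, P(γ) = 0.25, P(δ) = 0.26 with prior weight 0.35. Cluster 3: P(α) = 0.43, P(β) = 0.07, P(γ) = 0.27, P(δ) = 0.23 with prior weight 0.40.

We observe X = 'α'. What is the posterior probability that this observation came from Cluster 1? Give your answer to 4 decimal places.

By Bayes' theorem, P(k | x) = P(Z=k) f_k(x) / Σ_j P(Z=j) f_j(x).
Categorical probabilities:
  L_1 = P(α | comp) = 0.26
  L_2 = P(α | comp) = 0.29
  L_3 = P(α | comp) = 0.43
Prior × likelihood for each component:
  P(Z=1)·L_1 = 0.25 × 0.26 = 0.065
  P(Z=2)·L_2 = 0.35 × 0.29 = 0.1015
  P(Z=3)·L_3 = 0.40 × 0.43 = 0.172
Marginal: 0.065 + 0.1015 + 0.172 = 0.3385
P(Cluster 1 | the observation) = 0.065 / 0.3385 ≈ 0.1920

0.1920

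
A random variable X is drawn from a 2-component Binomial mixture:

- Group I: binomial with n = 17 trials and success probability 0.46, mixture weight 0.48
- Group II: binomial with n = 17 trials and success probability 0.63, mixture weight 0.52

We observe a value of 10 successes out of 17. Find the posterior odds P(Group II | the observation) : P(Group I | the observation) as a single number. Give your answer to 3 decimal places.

1.783

Posterior odds = (π_i f_i(x)) / (π_j f_j(x)); the normalising sum cancels.
Component likelihoods at x = 10 successes out of 17:
  f_I = 0.110461
  f_II = 0.181841
Odds = (0.52/0.48) × (0.181841/0.110461) = 1.08333 × 1.6462 ≈ 1.783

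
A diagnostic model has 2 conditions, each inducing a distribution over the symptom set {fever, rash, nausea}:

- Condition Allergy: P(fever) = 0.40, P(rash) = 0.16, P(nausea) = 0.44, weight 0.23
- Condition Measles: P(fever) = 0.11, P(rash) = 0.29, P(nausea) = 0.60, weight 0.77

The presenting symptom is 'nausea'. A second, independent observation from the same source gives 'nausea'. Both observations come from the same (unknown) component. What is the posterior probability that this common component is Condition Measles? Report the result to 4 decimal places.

Posterior ∝ prior × likelihood, so P(k | x) ∝ P(Z=k) f_k(x); normalise over all components.
Since both observations come from the same component, the likelihood for component k is f_k(x₁)·f_k(x₂).
  f_Allergy = [P(nausea | comp) = 0.44] × [0.44] = 0.1936
  f_Measles = [P(nausea | comp) = 0.60] × [0.6] = 0.36
Unnormalised posteriors:
  P(Z=Allergy)·f_Allergy = 0.23 × 0.1936 = 0.044528
  P(Z=Measles)·f_Measles = 0.77 × 0.36 = 0.2772
Denominator: 0.044528 + 0.2772 = 0.321728
So the posterior for Condition Measles is 0.2772 / 0.321728 ≈ 0.8616.

0.8616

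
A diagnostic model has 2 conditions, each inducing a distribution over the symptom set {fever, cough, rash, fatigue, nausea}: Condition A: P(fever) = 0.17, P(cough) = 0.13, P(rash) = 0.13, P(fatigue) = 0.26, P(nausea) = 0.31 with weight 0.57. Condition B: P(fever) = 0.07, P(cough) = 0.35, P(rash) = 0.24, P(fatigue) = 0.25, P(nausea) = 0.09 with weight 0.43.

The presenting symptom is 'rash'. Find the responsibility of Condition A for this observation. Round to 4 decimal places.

The responsibility of component k is π_k f_k(x) divided by Σ_j π_j f_j(x).
Categorical probabilities:
  f_A = 0.13
  f_B = 0.24
Multiply by the mixture weights:
  π_A·f_A = 0.57 × 0.13 = 0.0741
  π_B·f_B = 0.43 × 0.24 = 0.1032
Evidence: 0.0741 + 0.1032 = 0.1773
P(Condition A | x) = 0.0741 / 0.1773 ≈ 0.4179

0.4179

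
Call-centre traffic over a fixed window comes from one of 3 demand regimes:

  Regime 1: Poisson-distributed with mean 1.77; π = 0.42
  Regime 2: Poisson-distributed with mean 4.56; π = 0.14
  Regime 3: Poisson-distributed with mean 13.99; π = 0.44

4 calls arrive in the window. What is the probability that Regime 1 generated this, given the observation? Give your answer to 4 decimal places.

0.5203

Posterior ∝ prior × likelihood, so P(k | x) ∝ π_k f_k(x); normalise over all components.
Evaluate each component's likelihood at the observed value:
  L_1 = e^(−1.77)·1.77^4/4! = 0.0696595
  L_2 = e^(−4.56)·4.56^4/4! = 0.18848
  L_3 = e^(−13.99)·13.99^4/4! = 0.00134054
Prior × likelihood for each component:
  π_1·L_1 = 0.42 × 0.0696595 = 0.029257
  π_2·L_2 = 0.14 × 0.18848 = 0.0263872
  π_3·L_3 = 0.44 × 0.00134054 = 0.000589838
Evidence: 0.029257 + 0.0263872 + 0.000589838 = 0.056234
P(Regime 1 | x) = 0.029257 / 0.056234 ≈ 0.5203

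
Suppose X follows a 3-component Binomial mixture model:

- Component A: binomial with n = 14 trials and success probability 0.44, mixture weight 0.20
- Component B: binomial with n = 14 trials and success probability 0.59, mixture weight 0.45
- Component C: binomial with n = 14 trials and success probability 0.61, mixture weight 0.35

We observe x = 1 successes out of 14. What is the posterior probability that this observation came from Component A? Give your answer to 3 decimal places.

0.931

By Bayes' theorem, P(k | x) = π_k f_k(x) / Σ_j π_j f_j(x).
Binomial probabilities:
  L_A = 0.00328114
  L_B = 7.64135e-05
  L_C = 4.1238e-05
Unnormalised posteriors:
  π_A·L_A = 0.20 × 0.00328114 = 0.000656228
  π_B·L_B = 0.45 × 7.64135e-05 = 3.43861e-05
  π_C·L_C = 0.35 × 4.1238e-05 = 1.44333e-05
Denominator: 0.000656228 + 3.43861e-05 + 1.44333e-05 = 0.000705048
Responsibility of Component A: 0.000656228 / 0.000705048 ≈ 0.931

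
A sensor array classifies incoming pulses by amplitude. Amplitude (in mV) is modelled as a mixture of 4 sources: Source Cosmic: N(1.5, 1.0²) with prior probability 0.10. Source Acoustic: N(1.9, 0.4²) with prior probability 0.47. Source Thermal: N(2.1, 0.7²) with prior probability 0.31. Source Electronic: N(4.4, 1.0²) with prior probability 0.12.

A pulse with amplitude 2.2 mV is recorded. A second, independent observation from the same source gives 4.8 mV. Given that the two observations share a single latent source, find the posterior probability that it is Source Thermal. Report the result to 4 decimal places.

0.0349

Posterior ∝ prior × likelihood, so P(k | x) ∝ w_k f_k(x); normalise over all components.
Since both observations come from the same component, the likelihood for component k is f_k(x₁)·f_k(x₂).
  L_Cosmic = [(1/(1.0·√(2π)))·exp(−(2.2−1.5)²/(2·1.0²)) = 0.398942·exp(-0.24500) = 0.312254] × [0.00172257] = 0.000537879
  L_Acoustic = [(1/(0.4·√(2π)))·exp(−(2.2−1.9)²/(2·0.4²)) = 0.997356·exp(-0.28125) = 0.752844] × [3.84634e-12] = 2.8957e-12
  L_Thermal = [(1/(0.7·√(2π)))·exp(−(2.2−2.1)²/(2·0.7²)) = 0.569918·exp(-0.01020) = 0.564132] × [0.000335114] = 0.000189049
  L_Electronic = [(1/(1.0·√(2π)))·exp(−(2.2−4.4)²/(2·1.0²)) = 0.398942·exp(-2.42000) = 0.0354746] × [0.36827] = 0.0130642
Prior × likelihood for each component:
  w_Cosmic·L_Cosmic = 0.10 × 0.000537879 = 5.37879e-05
  w_Acoustic·L_Acoustic = 0.47 × 2.8957e-12 = 1.36098e-12
  w_Thermal·L_Thermal = 0.31 × 0.000189049 = 5.8605e-05
  w_Electronic·L_Electronic = 0.12 × 0.0130642 = 0.00156771
Denominator: 5.37879e-05 + 1.36098e-12 + 5.8605e-05 + 0.00156771 = 0.0016801
So the posterior for Source Thermal is 5.8605e-05 / 0.0016801 ≈ 0.0349.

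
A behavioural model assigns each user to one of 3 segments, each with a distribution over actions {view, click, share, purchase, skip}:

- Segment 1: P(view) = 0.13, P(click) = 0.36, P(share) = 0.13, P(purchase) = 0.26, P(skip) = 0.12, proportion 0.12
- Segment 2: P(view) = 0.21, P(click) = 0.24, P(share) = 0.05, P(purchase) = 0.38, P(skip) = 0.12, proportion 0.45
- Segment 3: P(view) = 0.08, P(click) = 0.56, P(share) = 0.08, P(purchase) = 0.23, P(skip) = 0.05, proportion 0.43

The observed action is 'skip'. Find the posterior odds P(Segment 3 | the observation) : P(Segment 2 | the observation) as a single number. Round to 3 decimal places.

0.398

Only the two components matter; the odds are (π_i f_i(x)) / (π_j f_j(x)).
Evaluate each component's likelihood at the observed value:
  f_1 = P(skip | comp) = 0.12
  f_2 = P(skip | comp) = 0.12
  f_3 = P(skip | comp) = 0.05
Odds = (0.43/0.45) × (0.05/0.12) = 0.955556 × 0.416667 ≈ 0.398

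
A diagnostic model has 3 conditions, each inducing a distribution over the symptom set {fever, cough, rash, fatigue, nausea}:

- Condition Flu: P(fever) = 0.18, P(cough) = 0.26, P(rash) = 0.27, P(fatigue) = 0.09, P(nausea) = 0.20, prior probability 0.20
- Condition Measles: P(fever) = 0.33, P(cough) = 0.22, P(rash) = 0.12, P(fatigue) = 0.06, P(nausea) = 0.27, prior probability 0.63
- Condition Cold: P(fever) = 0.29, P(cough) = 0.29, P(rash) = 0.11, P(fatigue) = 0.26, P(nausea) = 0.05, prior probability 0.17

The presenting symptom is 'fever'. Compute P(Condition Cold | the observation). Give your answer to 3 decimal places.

0.168

Apply Bayes' rule: the posterior for each component is proportional to its prior times its likelihood at x.
Evaluate each component's likelihood at the observed value:
  f_Flu = 0.18
  f_Measles = 0.33
  f_Cold = 0.29
Weight by the priors:
  π_Flu·f_Flu = 0.20 × 0.18 = 0.036
  π_Measles·f_Measles = 0.63 × 0.33 = 0.2079
  π_Cold·f_Cold = 0.17 × 0.29 = 0.0493
Normaliser: 0.036 + 0.2079 + 0.0493 = 0.2932
Responsibility of Condition Cold: 0.0493 / 0.2932 ≈ 0.168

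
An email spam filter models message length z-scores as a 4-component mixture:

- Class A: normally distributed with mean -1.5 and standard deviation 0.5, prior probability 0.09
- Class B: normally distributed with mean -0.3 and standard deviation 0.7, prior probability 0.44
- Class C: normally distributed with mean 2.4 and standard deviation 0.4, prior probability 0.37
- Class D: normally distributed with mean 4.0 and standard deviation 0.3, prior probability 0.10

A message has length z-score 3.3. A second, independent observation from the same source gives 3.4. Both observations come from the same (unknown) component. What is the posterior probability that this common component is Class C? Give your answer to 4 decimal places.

Posterior ∝ prior × likelihood, so P(k | x) ∝ P(Z=k) f_k(x); normalise over all components.
Since both observations come from the same component, the likelihood for component k is f_k(x₁)·f_k(x₂).
  p_A = [(1/(0.5·√(2π)))·exp(−(3.3−-1.5)²/(2·0.5²)) = 0.797885·exp(-46.08000) = 7.75622e-21] × [1.1146e-21] = 8.64509e-42
  p_B = [(1/(0.7·√(2π)))·exp(−(3.3−-0.3)²/(2·0.7²)) = 0.569918·exp(-13.22449) = 1.02917e-06] × [4.88634e-07] = 5.0289e-13
  p_C = [(1/(0.4·√(2π)))·exp(−(3.3−2.4)²/(2·0.4²)) = 0.997356·exp(-2.53125) = 0.0793491] × [0.0438208] = 0.00347714
  p_D = [(1/(0.3·√(2π)))·exp(−(3.3−4.0)²/(2·0.3²)) = 1.329808·exp(-2.72222) = 0.0874063] × [0.17997] = 0.0157305
Unnormalised posteriors:
  P(Z=A)·p_A = 0.09 × 8.64509e-42 = 7.78058e-43
  P(Z=B)·p_B = 0.44 × 5.0289e-13 = 2.21272e-13
  P(Z=C)·p_C = 0.37 × 0.00347714 = 0.00128654
  P(Z=D)·p_D = 0.10 × 0.0157305 = 0.00157305
Sum: 7.78058e-43 + 2.21272e-13 + 0.00128654 + 0.00157305 = 0.00285959
P(Class C | x₁, x₂) ≈ 0.4499

0.4499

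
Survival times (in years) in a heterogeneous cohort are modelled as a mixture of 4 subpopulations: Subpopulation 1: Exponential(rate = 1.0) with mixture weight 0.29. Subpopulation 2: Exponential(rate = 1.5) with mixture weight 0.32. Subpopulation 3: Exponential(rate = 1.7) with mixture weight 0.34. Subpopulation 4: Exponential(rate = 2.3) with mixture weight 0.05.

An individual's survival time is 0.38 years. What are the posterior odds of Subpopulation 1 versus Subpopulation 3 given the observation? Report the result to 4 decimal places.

0.6546

Since P(k|x) ∝ P(Z=k) f_k(x), the posterior odds are P(Z=i) f_i(x) / (P(Z=j) f_j(x)).
Exponential densities:
  p_1 = 1.0·e^(−1.0·0.38) = 1.0·e^(−0.3800) = 0.683861
  p_2 = 1.5·e^(−1.5·0.38) = 1.5·e^(−0.5700) = 0.848288
  p_3 = 1.7·e^(−1.7·0.38) = 1.7·e^(−0.6460) = 0.891035
  p_4 = 2.3·e^(−2.3·0.38) = 2.3·e^(−0.8740) = 0.959742
Posterior odds = (P(Z=1)·p_1) / (P(Z=3)·p_3) = (0.29·0.683861) / (0.34·0.891035) = 0.19832 / 0.302952 ≈ 0.6546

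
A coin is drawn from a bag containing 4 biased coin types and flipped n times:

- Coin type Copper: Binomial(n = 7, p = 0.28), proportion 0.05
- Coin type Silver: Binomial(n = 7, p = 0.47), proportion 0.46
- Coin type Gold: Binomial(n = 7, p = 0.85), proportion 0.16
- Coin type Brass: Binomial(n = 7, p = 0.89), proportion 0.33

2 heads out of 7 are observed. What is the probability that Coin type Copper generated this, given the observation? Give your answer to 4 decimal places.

The responsibility of component k is π_k f_k(x) divided by Σ_j π_j f_j(x).
Binomial probabilities:
  L_Copper = C(7,2)·0.28^2·0.72^5 = 21·0.0784·0.193492 = 0.318565
  L_Silver = C(7,2)·0.47^2·0.53^5 = 21·0.2209·0.0418195 = 0.193997
  L_Gold = C(7,2)·0.85^2·0.15^5 = 21·0.7225·7.59375e-05 = 0.00115216
  L_Brass = C(7,2)·0.89^2·0.11^5 = 21·0.7921·1.61051e-05 = 0.000267894
Prior × likelihood for each component:
  π_Copper·L_Copper = 0.05 × 0.318565 = 0.0159282
  π_Silver·L_Silver = 0.46 × 0.193997 = 0.0892385
  π_Gold·L_Gold = 0.16 × 0.00115216 = 0.000184346
  π_Brass·L_Brass = 0.33 × 0.000267894 = 8.8405e-05
Denominator: 0.0159282 + 0.0892385 + 0.000184346 + 8.8405e-05 = 0.105439
P(Coin type Copper | x) = 0.0159282 / 0.105439 ≈ 0.1511

0.1511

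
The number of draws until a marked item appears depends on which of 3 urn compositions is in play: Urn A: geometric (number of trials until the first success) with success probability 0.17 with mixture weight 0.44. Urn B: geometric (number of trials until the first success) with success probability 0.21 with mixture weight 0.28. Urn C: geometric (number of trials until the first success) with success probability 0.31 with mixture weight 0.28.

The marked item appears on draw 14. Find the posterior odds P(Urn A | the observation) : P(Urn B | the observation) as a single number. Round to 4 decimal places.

2.4176

Only the two components matter; the odds are (π_i f_i(x)) / (π_j f_j(x)).
Evaluate each component's likelihood at the observed value:
  p_A = 0.17·(1−0.17)^13 = 0.17·0.0887187 = 0.0150822
  p_B = 0.21·(1−0.21)^13 = 0.21·0.0466823 = 0.00980328
  p_C = 0.31·(1−0.31)^13 = 0.31·0.00803597 = 0.00249115
Odds = (0.44/0.28) × (0.0150822/0.00980328) = 1.57143 × 1.53848 ≈ 2.4176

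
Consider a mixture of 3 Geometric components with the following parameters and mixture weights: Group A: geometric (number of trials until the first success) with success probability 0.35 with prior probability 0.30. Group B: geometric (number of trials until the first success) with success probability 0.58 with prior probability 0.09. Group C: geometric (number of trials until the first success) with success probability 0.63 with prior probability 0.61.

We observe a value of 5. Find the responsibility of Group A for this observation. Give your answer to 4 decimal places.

The responsibility of component k is P(Z=k) f_k(x) divided by Σ_j P(Z=j) f_j(x).
Geometric probabilities:
  p_A = 0.0624772
  p_B = 0.0180478
  p_C = 0.0118072
Unnormalised posteriors:
  P(Z=A)·p_A = 0.30 × 0.0624772 = 0.0187432
  P(Z=B)·p_B = 0.09 × 0.0180478 = 0.00162431
  P(Z=C)·p_C = 0.61 × 0.0118072 = 0.0072024
Normaliser: 0.0187432 + 0.00162431 + 0.0072024 = 0.0275699
P(Group A | x) = 0.0187432 / 0.0275699 ≈ 0.6798

0.6798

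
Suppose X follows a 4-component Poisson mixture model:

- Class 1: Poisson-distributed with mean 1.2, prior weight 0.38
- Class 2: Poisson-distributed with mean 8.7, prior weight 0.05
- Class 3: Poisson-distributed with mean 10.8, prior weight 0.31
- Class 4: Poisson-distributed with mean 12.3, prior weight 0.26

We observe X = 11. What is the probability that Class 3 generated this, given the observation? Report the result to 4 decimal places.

0.5251

Apply Bayes' rule: the posterior for each component is proportional to its prior times its likelihood at x.
Evaluate each component's likelihood at the observed value:
  p_1 = e^(−1.2)·1.2^11/11! = 5.60641e-08
  p_2 = e^(−8.7)·8.7^11/11! = 0.0901974
  p_3 = e^(−10.8)·10.8^11/11! = 0.119159
  p_4 = e^(−12.3)·12.3^11/11! = 0.111168
Unnormalised posteriors:
  π_1·p_1 = 0.38 × 5.60641e-08 = 2.13043e-08
  π_2·p_2 = 0.05 × 0.0901974 = 0.00450987
  π_3·p_3 = 0.31 × 0.119159 = 0.0369391
  π_4·p_4 = 0.26 × 0.111168 = 0.0289036
Denominator: 2.13043e-08 + 0.00450987 + 0.0369391 + 0.0289036 = 0.0703526
So the posterior for Class 3 is 0.0369391 / 0.0703526 ≈ 0.5251.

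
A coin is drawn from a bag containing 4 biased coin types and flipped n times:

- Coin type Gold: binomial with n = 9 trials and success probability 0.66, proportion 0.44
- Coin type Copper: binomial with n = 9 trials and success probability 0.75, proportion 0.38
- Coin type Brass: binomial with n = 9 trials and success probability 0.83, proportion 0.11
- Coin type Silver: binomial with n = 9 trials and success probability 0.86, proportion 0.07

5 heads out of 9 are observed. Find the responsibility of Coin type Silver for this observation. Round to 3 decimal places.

0.011

The responsibility of component k is π_k f_k(x) divided by Σ_j π_j f_j(x).
Evaluate each component's likelihood at the observed value:
  p_Gold = C(9,5)·0.66^5·0.34^4 = 126·0.125233·0.0133634 = 0.210866
  p_Copper = C(9,5)·0.75^5·0.25^4 = 126·0.237305·0.00390625 = 0.116798
  p_Brass = C(9,5)·0.83^5·0.17^4 = 126·0.393904·0.00083521 = 0.0414531
  p_Silver = C(9,5)·0.86^5·0.14^4 = 126·0.470427·0.00038416 = 0.0227706
Multiply by the mixture weights:
  π_Gold·p_Gold = 0.44 × 0.210866 = 0.0927809
  π_Copper·p_Copper = 0.38 × 0.116798 = 0.0443834
  π_Brass·p_Brass = 0.11 × 0.0414531 = 0.00455984
  π_Silver·p_Silver = 0.07 × 0.0227706 = 0.00159394
Marginal: 0.0927809 + 0.0443834 + 0.00455984 + 0.00159394 = 0.143318
P(Coin type Silver | data) ≈ 0.011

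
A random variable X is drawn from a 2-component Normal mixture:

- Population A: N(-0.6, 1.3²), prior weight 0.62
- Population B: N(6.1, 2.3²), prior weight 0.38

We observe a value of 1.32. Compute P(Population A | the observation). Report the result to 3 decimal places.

0.894

P(component k | x) = P(Z=k)·f_k(x) / marginal(x), where marginal(x) = Σ_j P(Z=j)·f_j(x).
Evaluate each component's likelihood at the observed value:
  p_A = 0.103111
  p_B = 0.0200118
Prior × likelihood for each component:
  P(Z=A)·p_A = 0.62 × 0.103111 = 0.0639285
  P(Z=B)·p_B = 0.38 × 0.0200118 = 0.00760449
Denominator: 0.0639285 + 0.00760449 = 0.071533
Responsibility of Population A: 0.0639285 / 0.071533 ≈ 0.894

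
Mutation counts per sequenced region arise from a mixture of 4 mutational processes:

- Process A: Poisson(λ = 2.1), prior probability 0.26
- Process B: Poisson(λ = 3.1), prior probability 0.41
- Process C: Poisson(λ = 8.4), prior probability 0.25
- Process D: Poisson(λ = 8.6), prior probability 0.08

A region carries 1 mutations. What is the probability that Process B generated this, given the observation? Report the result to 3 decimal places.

Apply Bayes' rule: the posterior for each component is proportional to its prior times its likelihood at x.
Poisson probabilities:
  p_A = 0.257158
  p_B = 0.139653
  p_C = 0.00188889
  p_D = 0.00158331
Unnormalised posteriors:
  π_A·p_A = 0.26 × 0.257158 = 0.0668612
  π_B·p_B = 0.41 × 0.139653 = 0.0572575
  π_C·p_C = 0.25 × 0.00188889 = 0.000472221
  π_D·p_D = 0.08 × 0.00158331 = 0.000126665
Normaliser: 0.0668612 + 0.0572575 + 0.000472221 + 0.000126665 = 0.124718
Responsibility of Process B: 0.0572575 / 0.124718 ≈ 0.459

0.459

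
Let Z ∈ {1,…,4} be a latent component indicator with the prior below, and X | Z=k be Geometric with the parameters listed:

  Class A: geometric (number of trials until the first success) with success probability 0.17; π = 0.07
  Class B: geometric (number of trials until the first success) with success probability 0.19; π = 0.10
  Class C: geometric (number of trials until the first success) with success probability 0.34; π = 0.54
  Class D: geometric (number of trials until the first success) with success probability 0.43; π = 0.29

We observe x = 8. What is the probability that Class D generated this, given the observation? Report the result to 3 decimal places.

0.122

Apply Bayes' rule: the posterior for each component is proportional to its prior times its likelihood at x.
Component likelihoods at x = 8:
  L_A = 0.17·(1−0.17)^7 = 0.17·0.271361 = 0.0461313
  L_B = 0.19·(1−0.19)^7 = 0.19·0.228768 = 0.0434659
  L_C = 0.34·(1−0.34)^7 = 0.34·0.0545516 = 0.0185475
  L_D = 0.43·(1−0.43)^7 = 0.43·0.019549 = 0.00840606
Multiply by the mixture weights:
  w_A·L_A = 0.07 × 0.0461313 = 0.00322919
  w_B·L_B = 0.10 × 0.0434659 = 0.00434659
  w_C·L_C = 0.54 × 0.0185475 = 0.0100157
  w_D·L_D = 0.29 × 0.00840606 = 0.00243776
Denominator: 0.00322919 + 0.00434659 + 0.0100157 + 0.00243776 = 0.0200292
So the posterior for Class D is 0.00243776 / 0.0200292 ≈ 0.122.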